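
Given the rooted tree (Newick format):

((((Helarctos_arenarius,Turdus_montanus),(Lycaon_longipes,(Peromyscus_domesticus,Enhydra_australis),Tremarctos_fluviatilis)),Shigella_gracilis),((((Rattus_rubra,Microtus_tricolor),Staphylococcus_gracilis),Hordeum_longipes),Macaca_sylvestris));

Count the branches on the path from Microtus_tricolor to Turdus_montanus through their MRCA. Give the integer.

9

The MRCA of Microtus_tricolor and Turdus_montanus is the root of the tree.
From Microtus_tricolor up to that node: 5 branches. From Turdus_montanus up to the same node: 4 branches. Total: 5 + 4 = 9.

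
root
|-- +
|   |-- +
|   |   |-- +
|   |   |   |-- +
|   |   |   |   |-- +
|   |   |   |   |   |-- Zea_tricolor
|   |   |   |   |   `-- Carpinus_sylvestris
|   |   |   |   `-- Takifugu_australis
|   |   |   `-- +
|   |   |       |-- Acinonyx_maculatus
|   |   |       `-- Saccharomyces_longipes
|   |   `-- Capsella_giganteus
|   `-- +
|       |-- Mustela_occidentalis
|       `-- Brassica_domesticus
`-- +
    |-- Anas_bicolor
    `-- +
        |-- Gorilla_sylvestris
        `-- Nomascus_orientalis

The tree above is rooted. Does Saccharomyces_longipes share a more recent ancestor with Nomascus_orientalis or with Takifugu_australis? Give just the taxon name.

Takifugu_australis

The MRCA of Saccharomyces_longipes and Takifugu_australis subtends (((Zea_tricolor,Carpinus_sylvestris),Takifugu_australis),(Acinonyx_maculatus,Saccharomyces_longipes)) (5 taxa).
The MRCA of Saccharomyces_longipes and Nomascus_orientalis is the root, subtending the entire tree (11 taxa).
The first is nested inside the second, so Saccharomyces_longipes shares a more recent common ancestor with Takifugu_australis.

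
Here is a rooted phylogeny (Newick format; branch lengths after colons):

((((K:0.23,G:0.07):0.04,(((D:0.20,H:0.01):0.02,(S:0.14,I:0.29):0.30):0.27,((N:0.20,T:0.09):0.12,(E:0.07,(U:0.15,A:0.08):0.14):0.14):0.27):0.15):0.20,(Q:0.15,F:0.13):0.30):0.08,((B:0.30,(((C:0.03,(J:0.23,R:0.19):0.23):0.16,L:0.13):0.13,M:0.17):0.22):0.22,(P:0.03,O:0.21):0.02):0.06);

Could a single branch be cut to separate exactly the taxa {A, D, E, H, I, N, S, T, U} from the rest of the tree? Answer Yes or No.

Yes

The most recent common ancestor of these taxa subtends (((D,H),(S,I)),((N,T),(E,(U,A)))).
That clade has exactly 9 tips — every listed taxon and nothing else — so the group is monophyletic.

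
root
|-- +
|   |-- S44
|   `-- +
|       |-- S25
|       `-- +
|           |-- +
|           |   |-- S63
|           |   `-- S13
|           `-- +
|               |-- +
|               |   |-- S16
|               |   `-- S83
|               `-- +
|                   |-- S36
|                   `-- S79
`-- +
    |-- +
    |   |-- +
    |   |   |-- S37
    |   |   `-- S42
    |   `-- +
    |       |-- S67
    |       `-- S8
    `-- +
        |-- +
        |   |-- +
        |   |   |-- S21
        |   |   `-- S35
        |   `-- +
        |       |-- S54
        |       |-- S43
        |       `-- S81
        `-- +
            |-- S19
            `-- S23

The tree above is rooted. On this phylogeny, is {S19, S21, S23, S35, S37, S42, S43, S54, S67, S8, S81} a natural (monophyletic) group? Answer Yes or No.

Yes

The most recent common ancestor of these taxa subtends (((S37,S42),(S67,S8)),(((S21,S35),(S54,S43,S81)),(S19,S23))).
That clade has exactly 11 tips — every listed taxon and nothing else — so the group is monophyletic.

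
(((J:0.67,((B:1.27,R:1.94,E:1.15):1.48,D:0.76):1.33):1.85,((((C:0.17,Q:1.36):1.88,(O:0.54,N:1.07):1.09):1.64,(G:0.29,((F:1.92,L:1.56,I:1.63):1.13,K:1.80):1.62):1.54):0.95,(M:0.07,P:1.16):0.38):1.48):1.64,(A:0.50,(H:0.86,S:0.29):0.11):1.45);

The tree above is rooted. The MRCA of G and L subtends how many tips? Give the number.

The MRCA of G and L is the node subtending (G,((F,L,I),K)).
That clade contains 5 terminal taxa: F, G, I, K, L.

5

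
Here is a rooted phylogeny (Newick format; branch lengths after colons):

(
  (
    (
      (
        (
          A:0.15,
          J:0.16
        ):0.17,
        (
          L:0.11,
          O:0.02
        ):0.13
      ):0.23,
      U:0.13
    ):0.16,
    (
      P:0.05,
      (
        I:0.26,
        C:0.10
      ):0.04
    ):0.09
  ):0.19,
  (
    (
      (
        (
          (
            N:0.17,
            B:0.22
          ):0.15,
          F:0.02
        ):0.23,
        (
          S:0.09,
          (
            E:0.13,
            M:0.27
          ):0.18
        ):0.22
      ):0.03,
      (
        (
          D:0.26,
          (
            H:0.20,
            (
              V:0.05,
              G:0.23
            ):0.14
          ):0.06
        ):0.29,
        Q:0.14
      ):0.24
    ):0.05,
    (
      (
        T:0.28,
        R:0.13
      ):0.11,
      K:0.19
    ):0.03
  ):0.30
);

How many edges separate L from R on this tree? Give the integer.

9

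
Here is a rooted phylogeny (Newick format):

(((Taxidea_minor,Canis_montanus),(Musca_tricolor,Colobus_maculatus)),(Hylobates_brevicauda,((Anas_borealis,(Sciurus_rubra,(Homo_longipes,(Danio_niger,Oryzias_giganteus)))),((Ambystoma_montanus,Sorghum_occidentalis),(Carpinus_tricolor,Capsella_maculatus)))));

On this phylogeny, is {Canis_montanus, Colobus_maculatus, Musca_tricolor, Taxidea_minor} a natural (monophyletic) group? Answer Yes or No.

Yes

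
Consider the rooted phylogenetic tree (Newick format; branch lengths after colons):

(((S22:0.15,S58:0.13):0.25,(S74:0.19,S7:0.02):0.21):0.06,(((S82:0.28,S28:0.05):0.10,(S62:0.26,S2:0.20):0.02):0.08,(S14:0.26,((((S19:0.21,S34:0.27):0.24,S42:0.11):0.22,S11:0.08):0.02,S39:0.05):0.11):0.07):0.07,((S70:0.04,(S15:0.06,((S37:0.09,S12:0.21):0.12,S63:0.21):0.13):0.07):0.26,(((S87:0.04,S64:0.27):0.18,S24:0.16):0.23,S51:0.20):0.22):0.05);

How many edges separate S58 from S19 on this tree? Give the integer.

10

The MRCA of S58 and S19 is the root of the tree.
From S58 up to that node: 3 branches. From S19 up to the same node: 7 branches. Total: 3 + 7 = 10.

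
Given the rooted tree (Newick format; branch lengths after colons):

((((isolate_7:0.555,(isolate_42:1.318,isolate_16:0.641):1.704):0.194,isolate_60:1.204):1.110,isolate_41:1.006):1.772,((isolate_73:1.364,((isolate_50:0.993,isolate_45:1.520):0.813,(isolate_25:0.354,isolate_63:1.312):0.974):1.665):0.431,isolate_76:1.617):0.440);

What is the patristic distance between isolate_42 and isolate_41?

The path runs isolate_42 → … → MRCA → … → isolate_41; the MRCA is the node subtending (((isolate_7,(isolate_42,isolate_16)),isolate_60),isolate_41).
Branch lengths along that path: 1.318 + 1.704 + 0.194 + 1.110 + 1.006 = 5.332.

5.332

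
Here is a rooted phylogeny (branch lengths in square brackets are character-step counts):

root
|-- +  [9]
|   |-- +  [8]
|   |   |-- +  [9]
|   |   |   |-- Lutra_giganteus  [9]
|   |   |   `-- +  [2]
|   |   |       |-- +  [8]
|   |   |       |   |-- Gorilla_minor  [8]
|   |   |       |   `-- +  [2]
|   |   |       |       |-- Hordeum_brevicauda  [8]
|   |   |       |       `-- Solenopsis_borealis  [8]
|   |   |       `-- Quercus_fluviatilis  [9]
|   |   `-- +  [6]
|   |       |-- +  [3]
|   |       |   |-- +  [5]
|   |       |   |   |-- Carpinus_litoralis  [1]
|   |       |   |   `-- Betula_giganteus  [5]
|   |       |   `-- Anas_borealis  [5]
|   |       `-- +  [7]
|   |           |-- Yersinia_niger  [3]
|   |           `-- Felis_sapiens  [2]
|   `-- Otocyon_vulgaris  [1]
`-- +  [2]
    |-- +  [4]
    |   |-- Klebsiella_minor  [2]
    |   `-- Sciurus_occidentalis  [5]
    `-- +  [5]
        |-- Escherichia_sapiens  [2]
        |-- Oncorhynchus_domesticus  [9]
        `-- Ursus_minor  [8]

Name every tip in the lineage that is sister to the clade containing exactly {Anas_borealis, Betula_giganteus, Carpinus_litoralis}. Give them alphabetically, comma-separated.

Felis_sapiens, Yersinia_niger

The clade containing exactly {Anas_borealis, Betula_giganteus, Carpinus_litoralis} attaches to the tree at the node subtending (((Carpinus_litoralis,Betula_giganteus),Anas_borealis),(Yersinia_niger,Felis_sapiens)).
The other lineage descending from that same node — the sister group — is (Yersinia_niger,Felis_sapiens); its 2 tips in alphabetical order are the answer.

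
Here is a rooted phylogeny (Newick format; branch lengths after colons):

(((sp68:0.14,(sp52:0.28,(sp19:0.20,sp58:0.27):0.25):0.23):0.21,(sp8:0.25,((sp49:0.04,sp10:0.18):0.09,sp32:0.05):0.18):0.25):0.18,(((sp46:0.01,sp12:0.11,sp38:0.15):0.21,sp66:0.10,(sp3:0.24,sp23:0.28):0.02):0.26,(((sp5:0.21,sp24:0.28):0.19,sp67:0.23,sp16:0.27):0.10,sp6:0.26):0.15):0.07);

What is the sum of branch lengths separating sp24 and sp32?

The path runs sp24 → … → MRCA → … → sp32; the MRCA is the root of the tree.
Branch lengths along that path: 0.28 + 0.19 + 0.10 + 0.15 + 0.07 + 0.18 + 0.25 + 0.18 + 0.05 = 1.45.

1.45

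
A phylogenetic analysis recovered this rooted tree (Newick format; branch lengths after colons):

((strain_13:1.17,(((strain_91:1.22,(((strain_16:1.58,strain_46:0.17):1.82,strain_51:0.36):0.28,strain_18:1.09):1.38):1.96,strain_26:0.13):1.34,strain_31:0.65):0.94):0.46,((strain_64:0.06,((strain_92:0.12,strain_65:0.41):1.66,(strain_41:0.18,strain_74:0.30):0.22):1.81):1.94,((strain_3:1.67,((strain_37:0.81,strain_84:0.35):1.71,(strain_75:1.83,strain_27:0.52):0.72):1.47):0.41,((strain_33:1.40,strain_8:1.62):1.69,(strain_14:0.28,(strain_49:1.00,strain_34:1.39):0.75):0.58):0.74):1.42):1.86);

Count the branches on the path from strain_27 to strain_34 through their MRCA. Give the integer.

8

The MRCA of strain_27 and strain_34 is the node subtending ((strain_3,((strain_37,strain_84),(strain_75,strain_27))),((strain_33,strain_8),(strain_14,(strain_49,strain_34)))).
From strain_27 up to that node: 4 branches. From strain_34 up to the same node: 4 branches. Total: 4 + 4 = 8.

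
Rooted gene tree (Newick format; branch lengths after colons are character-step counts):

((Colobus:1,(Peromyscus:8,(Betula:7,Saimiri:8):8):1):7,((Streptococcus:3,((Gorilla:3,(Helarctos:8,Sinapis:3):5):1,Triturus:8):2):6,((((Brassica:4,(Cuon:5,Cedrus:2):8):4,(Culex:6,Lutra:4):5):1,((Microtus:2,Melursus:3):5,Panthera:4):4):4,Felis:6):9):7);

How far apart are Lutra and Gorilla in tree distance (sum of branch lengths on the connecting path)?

The path runs Lutra → … → MRCA → … → Gorilla; the MRCA is the node subtending ((Streptococcus,((Gorilla,(Helarctos,Sinapis)),Triturus)),((((Brassica,(Cuon,Cedrus)),(Culex,Lutra)),((Microtus,Melursus),Panthera)),Felis)).
Branch lengths along that path: 4 + 5 + 1 + 4 + 9 + 6 + 2 + 1 + 3 = 35.

35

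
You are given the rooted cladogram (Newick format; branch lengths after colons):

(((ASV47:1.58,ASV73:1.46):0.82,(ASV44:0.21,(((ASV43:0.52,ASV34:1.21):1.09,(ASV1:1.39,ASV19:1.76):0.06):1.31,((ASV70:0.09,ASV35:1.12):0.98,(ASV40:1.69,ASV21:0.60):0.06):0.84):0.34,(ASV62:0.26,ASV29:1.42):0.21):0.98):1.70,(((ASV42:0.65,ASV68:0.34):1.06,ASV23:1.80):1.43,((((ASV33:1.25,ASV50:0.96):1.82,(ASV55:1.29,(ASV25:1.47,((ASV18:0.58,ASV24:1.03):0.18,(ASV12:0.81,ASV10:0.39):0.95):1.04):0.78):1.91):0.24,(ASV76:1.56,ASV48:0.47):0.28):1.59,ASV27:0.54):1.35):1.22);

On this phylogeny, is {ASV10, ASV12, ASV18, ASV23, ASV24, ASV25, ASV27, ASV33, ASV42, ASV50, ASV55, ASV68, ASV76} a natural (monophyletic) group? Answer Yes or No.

No

The MRCA of the listed taxa subtends (((ASV42,ASV68),ASV23),((((ASV33,ASV50),(ASV55,(ASV25,((ASV18,ASV24),(ASV12,ASV10))))),(ASV76,ASV48)),ASV27)).
That clade also contains ASV48, which is not in the proposed group, so the group is not monophyletic.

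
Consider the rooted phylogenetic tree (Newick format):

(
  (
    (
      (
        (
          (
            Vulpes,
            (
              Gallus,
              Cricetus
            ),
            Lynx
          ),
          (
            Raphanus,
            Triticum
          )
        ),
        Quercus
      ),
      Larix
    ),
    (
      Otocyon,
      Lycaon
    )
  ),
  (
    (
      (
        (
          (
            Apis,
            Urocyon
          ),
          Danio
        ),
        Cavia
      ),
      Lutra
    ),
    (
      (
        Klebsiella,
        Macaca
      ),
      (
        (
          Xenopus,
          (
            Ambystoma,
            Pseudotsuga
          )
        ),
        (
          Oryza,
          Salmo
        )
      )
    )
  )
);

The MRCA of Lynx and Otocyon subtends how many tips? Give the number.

The MRCA of Lynx and Otocyon is the node subtending (((((Vulpes,(Gallus,Cricetus),Lynx),(Raphanus,Triticum)),Quercus),Larix),(Otocyon,Lycaon)).
That clade contains 10 terminal taxa: Cricetus, Gallus, Larix, Lycaon, Lynx, Otocyon, Quercus, Raphanus, Triticum, Vulpes.

10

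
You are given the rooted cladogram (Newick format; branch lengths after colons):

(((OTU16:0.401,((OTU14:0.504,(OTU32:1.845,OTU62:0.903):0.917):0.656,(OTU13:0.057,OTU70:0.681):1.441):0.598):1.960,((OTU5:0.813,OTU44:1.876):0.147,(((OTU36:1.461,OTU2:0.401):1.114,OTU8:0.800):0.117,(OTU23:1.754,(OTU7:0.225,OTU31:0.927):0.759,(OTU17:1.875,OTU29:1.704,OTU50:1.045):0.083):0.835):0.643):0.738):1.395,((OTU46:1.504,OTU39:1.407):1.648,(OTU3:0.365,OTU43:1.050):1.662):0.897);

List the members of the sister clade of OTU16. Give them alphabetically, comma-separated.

OTU16 attaches to the tree at the node subtending (OTU16,((OTU14,(OTU32,OTU62)),(OTU13,OTU70))).
The other lineage descending from that same node — the sister group — is ((OTU14,(OTU32,OTU62)),(OTU13,OTU70)); its 5 tips in alphabetical order are the answer.

OTU13, OTU14, OTU32, OTU62, OTU70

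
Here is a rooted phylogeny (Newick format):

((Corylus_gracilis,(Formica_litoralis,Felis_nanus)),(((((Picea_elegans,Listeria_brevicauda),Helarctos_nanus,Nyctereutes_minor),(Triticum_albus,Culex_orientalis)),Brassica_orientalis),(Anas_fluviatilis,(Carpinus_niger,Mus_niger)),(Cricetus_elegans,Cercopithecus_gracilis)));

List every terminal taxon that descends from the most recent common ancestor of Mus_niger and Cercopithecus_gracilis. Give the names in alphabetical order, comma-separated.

Anas_fluviatilis, Brassica_orientalis, Carpinus_niger, Cercopithecus_gracilis, Cricetus_elegans, Culex_orientalis, Helarctos_nanus, Listeria_brevicauda, Mus_niger, Nyctereutes_minor, Picea_elegans, Triticum_albus

Tracing Mus_niger: it sits inside (Carpinus_niger,Mus_niger).
Tracing Cercopithecus_gracilis: it sits inside (Cricetus_elegans,Cercopithecus_gracilis).
The smallest clade enclosing both is (((((Picea_elegans,Listeria_brevicauda),Helarctos_nanus,Nyctereutes_minor),(Triticum_albus,Culex_orientalis)),Brassica_orientalis),(Anas_fluviatilis,(Carpinus_niger,Mus_niger)),(Cricetus_elegans,Cercopithecus_gracilis)); the answer is its 12 terminal taxa in alphabetical order.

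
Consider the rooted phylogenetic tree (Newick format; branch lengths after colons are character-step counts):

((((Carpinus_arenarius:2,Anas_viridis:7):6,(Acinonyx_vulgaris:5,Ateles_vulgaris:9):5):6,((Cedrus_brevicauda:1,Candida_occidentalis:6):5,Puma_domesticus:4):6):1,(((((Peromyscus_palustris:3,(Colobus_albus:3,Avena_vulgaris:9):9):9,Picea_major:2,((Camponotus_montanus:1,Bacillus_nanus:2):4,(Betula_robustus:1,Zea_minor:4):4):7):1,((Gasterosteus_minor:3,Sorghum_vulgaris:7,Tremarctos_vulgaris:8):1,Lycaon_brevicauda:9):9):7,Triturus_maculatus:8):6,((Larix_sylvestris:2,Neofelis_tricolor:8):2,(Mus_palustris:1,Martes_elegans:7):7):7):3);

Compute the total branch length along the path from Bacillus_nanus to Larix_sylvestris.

The path runs Bacillus_nanus → … → MRCA → … → Larix_sylvestris; the MRCA is the node subtending (((((Peromyscus_palustris,(Colobus_albus,Avena_vulgaris)),Picea_major,((Camponotus_montanus,Bacillus_nanus),(Betula_robustus,Zea_minor))),((Gasterosteus_minor,Sorghum_vulgaris,Tremarctos_vulgaris),Lycaon_brevicauda)),Triturus_maculatus),((Larix_sylvestris,Neofelis_tricolor),(Mus_palustris,Martes_elegans))).
Branch lengths along that path: 2 + 4 + 7 + 1 + 7 + 6 + 7 + 2 + 2 = 38.

38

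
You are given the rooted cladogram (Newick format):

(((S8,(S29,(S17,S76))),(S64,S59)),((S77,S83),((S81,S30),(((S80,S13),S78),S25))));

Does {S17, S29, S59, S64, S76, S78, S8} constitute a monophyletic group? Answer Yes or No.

No

The MRCA of the listed taxa is the root, so the smallest clade containing them is the whole tree.
That clade also contains S13, S25, S30, S77, S80, S81, S83, which are not in the proposed group, so the group is not monophyletic.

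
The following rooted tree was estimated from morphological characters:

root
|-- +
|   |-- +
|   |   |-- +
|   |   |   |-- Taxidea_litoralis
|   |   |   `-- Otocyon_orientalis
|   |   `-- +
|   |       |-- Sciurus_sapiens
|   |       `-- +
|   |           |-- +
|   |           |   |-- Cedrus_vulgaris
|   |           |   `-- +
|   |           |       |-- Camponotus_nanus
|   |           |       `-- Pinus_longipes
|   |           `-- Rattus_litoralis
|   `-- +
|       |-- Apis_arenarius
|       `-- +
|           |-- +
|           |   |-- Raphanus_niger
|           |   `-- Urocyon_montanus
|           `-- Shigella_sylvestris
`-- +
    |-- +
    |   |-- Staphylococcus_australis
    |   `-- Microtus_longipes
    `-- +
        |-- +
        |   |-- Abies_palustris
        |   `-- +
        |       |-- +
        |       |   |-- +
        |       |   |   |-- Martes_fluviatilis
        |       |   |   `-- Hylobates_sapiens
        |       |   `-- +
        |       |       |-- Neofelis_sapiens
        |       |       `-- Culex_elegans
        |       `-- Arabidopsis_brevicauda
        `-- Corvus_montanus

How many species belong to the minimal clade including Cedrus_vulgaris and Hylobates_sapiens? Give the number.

The MRCA of Cedrus_vulgaris and Hylobates_sapiens is the root, so the clade is the entire tree.
That clade contains 20 terminal taxa: Abies_palustris, Apis_arenarius, Arabidopsis_brevicauda, Camponotus_nanus, Cedrus_vulgaris, Corvus_montanus, Culex_elegans, Hylobates_sapiens, Martes_fluviatilis, Microtus_longipes, Neofelis_sapiens, Otocyon_orientalis, Pinus_longipes, Raphanus_niger, Rattus_litoralis, Sciurus_sapiens, Shigella_sylvestris, Staphylococcus_australis, Taxidea_litoralis, Urocyon_montanus.

20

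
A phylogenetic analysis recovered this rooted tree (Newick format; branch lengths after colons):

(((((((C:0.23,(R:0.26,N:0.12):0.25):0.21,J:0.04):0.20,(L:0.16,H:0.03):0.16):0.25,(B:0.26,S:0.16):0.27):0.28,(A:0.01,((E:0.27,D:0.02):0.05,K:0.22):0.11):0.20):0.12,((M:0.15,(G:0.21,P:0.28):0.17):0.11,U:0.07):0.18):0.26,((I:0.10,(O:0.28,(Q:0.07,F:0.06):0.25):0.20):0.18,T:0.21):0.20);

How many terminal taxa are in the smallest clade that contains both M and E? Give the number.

The MRCA of M and E is the node subtending ((((((C,(R,N)),J),(L,H)),(B,S)),(A,((E,D),K))),((M,(G,P)),U)).
That clade contains 16 terminal taxa: A, B, C, D, E, G, H, J, K, L, M, N, P, R, S, U.

16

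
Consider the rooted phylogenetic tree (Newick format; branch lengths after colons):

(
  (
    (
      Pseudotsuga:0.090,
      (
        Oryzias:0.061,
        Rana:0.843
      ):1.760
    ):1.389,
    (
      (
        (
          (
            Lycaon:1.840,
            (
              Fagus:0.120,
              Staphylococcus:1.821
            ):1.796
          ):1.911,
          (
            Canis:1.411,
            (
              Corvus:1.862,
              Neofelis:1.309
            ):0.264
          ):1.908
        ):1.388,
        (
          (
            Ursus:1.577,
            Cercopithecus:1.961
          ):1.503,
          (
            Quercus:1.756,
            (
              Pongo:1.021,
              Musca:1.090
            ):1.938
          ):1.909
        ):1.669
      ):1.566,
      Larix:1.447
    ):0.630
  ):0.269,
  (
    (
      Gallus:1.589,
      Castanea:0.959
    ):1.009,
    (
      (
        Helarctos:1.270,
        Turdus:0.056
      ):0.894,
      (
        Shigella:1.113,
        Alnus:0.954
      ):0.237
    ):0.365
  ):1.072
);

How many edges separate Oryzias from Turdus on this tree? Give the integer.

8

The MRCA of Oryzias and Turdus is the root of the tree.
From Oryzias up to that node: 4 branches. From Turdus up to the same node: 4 branches. Total: 4 + 4 = 8.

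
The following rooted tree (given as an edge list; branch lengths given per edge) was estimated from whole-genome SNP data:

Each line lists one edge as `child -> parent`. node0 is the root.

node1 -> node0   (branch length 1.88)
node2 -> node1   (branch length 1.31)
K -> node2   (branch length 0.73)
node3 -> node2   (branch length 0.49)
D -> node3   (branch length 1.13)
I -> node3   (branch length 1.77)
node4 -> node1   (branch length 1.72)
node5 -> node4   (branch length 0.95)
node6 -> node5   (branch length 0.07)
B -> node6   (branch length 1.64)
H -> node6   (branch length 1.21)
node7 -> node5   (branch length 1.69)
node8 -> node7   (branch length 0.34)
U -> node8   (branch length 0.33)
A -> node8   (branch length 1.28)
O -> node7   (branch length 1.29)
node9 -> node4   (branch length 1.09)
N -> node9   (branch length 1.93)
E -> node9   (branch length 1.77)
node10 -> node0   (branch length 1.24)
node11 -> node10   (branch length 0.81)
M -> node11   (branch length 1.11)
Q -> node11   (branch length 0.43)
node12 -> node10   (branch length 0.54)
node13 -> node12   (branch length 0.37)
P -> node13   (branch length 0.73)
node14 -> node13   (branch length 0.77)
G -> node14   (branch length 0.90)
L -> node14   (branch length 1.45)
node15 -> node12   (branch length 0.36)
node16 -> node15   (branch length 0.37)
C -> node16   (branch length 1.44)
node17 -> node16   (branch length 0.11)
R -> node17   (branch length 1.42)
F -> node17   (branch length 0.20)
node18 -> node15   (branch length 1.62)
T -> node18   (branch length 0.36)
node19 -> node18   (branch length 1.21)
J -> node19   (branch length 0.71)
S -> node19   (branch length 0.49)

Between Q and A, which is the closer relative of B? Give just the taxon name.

A

The MRCA of B and A subtends ((B,H),((U,A),O)) (5 taxa).
The MRCA of B and Q is the root, subtending the entire tree (21 taxa).
The first is nested inside the second, so B shares a more recent common ancestor with A.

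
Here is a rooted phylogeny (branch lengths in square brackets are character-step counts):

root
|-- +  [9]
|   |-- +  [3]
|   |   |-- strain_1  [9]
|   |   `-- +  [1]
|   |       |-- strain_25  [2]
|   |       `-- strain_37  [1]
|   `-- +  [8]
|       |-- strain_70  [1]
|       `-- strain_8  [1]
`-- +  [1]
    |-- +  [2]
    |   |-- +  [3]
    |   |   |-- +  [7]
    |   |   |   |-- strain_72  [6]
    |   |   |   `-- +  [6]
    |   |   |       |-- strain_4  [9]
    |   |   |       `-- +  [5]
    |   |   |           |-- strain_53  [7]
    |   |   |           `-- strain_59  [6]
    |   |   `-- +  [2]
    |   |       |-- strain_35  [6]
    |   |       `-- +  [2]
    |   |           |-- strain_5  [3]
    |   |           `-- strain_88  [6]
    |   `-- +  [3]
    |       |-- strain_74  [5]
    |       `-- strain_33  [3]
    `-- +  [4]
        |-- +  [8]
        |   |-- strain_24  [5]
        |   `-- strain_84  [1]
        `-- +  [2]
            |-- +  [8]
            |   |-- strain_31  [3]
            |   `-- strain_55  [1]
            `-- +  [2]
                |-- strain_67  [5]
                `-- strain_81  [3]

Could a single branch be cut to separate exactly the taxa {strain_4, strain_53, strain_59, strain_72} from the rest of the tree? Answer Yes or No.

Yes

The most recent common ancestor of these taxa subtends (strain_72,(strain_4,(strain_53,strain_59))).
That clade has exactly 4 tips — every listed taxon and nothing else — so the group is monophyletic.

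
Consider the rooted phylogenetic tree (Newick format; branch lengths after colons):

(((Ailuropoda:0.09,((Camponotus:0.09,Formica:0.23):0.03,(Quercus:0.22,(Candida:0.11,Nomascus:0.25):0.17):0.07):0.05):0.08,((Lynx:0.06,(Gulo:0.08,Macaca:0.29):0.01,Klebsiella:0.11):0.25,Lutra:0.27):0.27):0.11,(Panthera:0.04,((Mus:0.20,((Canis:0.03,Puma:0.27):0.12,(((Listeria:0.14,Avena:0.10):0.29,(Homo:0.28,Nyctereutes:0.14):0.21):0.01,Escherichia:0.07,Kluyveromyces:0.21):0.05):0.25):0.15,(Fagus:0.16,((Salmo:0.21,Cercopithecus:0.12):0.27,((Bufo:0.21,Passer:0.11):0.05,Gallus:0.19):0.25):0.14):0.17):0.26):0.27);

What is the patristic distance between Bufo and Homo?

1.77

The path runs Bufo → … → MRCA → … → Homo; the MRCA is the node subtending ((Mus,((Canis,Puma),(((Listeria,Avena),(Homo,Nyctereutes)),Escherichia,Kluyveromyces))),(Fagus,((Salmo,Cercopithecus),((Bufo,Passer),Gallus)))).
Branch lengths along that path: 0.21 + 0.05 + 0.25 + 0.14 + 0.17 + 0.15 + 0.25 + 0.05 + 0.01 + 0.21 + 0.28 = 1.77.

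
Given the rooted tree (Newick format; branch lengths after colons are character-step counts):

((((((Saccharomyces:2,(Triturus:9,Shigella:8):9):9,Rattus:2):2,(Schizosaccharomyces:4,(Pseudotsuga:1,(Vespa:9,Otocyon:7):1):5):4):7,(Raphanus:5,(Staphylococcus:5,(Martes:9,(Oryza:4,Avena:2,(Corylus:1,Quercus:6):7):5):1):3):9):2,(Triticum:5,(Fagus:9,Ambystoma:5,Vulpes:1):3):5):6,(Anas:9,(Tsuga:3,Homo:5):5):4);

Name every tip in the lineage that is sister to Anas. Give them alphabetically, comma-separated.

Homo, Tsuga

Anas attaches to the tree at the node subtending (Anas,(Tsuga,Homo)).
The other lineage descending from that same node — the sister group — is (Tsuga,Homo); its 2 tips in alphabetical order are the answer.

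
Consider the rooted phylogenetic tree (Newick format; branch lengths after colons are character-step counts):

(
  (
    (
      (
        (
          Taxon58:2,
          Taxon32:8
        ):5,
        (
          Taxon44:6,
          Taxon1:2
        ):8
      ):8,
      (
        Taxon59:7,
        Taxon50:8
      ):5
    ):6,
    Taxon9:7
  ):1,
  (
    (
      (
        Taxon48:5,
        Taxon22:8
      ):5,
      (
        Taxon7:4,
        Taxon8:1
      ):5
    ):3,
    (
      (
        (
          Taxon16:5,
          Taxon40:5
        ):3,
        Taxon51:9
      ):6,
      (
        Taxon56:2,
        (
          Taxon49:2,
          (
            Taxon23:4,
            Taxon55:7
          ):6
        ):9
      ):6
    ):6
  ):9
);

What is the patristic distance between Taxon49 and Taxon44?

The path runs Taxon49 → … → MRCA → … → Taxon44; the MRCA is the root of the tree.
Branch lengths along that path: 2 + 9 + 6 + 6 + 9 + 1 + 6 + 8 + 8 + 6 = 61.

61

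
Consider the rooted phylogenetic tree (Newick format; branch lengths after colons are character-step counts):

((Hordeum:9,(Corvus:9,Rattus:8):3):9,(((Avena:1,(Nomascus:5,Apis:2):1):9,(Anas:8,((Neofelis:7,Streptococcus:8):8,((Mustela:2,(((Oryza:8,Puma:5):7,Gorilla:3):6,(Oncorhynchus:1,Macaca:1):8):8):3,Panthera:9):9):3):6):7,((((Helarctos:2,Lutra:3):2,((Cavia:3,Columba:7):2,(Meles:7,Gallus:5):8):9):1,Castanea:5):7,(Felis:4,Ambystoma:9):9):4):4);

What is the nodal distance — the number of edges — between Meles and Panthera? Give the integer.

The MRCA of Meles and Panthera is the node subtending (((Avena,(Nomascus,Apis)),(Anas,((Neofelis,Streptococcus),((Mustela,(((Oryza,Puma),Gorilla),(Oncorhynchus,Macaca))),Panthera)))),((((Helarctos,Lutra),((Cavia,Columba),(Meles,Gallus))),Castanea),(Felis,Ambystoma))).
From Meles up to that node: 6 branches. From Panthera up to the same node: 5 branches. Total: 6 + 5 = 11.

11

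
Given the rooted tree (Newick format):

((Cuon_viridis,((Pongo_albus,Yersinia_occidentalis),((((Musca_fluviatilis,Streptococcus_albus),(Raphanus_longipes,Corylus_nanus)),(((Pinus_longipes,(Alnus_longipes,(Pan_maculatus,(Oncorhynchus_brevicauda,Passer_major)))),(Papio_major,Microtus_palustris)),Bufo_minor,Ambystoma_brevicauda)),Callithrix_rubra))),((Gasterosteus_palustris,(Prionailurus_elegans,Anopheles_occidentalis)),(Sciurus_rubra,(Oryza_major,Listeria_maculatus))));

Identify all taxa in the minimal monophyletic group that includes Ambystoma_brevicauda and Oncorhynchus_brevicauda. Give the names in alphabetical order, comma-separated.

Tracing Ambystoma_brevicauda: it sits inside (((Pinus_longipes,(Alnus_longipes,(Pan_maculatus,(Oncorhynchus_brevicauda,Passer_major)))),(Papio_major,Microtus_palustris)),Bufo_minor,Ambystoma_brevicauda).
Tracing Oncorhynchus_brevicauda: it sits inside (Oncorhynchus_brevicauda,Passer_major).
The smallest clade enclosing both is (((Pinus_longipes,(Alnus_longipes,(Pan_maculatus,(Oncorhynchus_brevicauda,Passer_major)))),(Papio_major,Microtus_palustris)),Bufo_minor,Ambystoma_brevicauda); the answer is its 9 terminal taxa in alphabetical order.

Alnus_longipes, Ambystoma_brevicauda, Bufo_minor, Microtus_palustris, Oncorhynchus_brevicauda, Pan_maculatus, Papio_major, Passer_major, Pinus_longipes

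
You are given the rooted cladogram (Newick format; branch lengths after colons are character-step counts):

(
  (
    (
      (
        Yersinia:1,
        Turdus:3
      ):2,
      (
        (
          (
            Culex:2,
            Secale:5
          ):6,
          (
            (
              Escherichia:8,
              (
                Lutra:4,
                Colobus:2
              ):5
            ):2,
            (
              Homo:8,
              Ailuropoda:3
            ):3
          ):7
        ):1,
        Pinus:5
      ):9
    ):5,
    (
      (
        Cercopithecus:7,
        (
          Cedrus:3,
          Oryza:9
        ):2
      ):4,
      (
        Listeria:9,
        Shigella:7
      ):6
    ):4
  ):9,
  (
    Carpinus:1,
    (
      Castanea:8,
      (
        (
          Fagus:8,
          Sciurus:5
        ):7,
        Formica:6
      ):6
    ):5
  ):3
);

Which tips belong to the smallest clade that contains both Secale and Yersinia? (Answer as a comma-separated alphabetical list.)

Ailuropoda, Colobus, Culex, Escherichia, Homo, Lutra, Pinus, Secale, Turdus, Yersinia

Tracing Secale: it sits inside (Culex,Secale).
Tracing Yersinia: it sits inside (Yersinia,Turdus).
The smallest clade enclosing both is ((Yersinia,Turdus),(((Culex,Secale),((Escherichia,(Lutra,Colobus)),(Homo,Ailuropoda))),Pinus)); the answer is its 10 terminal taxa in alphabetical order.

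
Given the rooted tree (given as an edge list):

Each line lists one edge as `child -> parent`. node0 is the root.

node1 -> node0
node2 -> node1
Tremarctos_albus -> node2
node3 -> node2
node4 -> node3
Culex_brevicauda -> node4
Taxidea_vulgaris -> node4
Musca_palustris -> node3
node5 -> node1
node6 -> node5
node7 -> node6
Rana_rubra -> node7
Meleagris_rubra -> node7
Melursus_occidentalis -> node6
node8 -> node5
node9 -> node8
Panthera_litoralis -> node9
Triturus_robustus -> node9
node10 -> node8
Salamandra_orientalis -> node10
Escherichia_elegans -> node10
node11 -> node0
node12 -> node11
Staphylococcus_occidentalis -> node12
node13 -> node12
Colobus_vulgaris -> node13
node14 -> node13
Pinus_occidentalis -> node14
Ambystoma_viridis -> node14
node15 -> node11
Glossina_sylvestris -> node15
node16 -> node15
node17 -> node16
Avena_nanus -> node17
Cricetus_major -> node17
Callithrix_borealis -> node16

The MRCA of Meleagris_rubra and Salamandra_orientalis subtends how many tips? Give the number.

The MRCA of Meleagris_rubra and Salamandra_orientalis is the node subtending (((Rana_rubra,Meleagris_rubra),Melursus_occidentalis),((Panthera_litoralis,Triturus_robustus),(Salamandra_orientalis,Escherichia_elegans))).
That clade contains 7 terminal taxa: Escherichia_elegans, Meleagris_rubra, Melursus_occidentalis, Panthera_litoralis, Rana_rubra, Salamandra_orientalis, Triturus_robustus.

7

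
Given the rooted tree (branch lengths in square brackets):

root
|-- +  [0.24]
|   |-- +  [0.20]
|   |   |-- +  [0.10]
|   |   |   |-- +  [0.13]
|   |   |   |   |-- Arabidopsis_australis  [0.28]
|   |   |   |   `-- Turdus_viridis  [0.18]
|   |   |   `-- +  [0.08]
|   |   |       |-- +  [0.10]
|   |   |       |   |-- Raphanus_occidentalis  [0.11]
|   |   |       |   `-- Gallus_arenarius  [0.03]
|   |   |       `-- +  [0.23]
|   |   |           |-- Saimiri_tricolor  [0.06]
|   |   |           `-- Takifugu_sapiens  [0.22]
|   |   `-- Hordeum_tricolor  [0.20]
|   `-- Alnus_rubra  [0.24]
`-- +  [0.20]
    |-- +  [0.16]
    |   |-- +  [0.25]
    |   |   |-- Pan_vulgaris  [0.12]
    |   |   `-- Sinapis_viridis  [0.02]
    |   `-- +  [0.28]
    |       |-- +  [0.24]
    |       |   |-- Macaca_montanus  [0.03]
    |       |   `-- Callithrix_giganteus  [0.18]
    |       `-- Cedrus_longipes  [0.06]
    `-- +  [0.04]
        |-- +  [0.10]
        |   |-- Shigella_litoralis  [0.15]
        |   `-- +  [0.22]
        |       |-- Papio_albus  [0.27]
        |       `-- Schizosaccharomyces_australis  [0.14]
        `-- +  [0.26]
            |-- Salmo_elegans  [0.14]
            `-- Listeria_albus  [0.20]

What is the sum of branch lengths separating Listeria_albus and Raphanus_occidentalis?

1.53

The path runs Listeria_albus → … → MRCA → … → Raphanus_occidentalis; the MRCA is the root of the tree.
Branch lengths along that path: 0.20 + 0.26 + 0.04 + 0.20 + 0.24 + 0.20 + 0.10 + 0.08 + 0.10 + 0.11 = 1.53.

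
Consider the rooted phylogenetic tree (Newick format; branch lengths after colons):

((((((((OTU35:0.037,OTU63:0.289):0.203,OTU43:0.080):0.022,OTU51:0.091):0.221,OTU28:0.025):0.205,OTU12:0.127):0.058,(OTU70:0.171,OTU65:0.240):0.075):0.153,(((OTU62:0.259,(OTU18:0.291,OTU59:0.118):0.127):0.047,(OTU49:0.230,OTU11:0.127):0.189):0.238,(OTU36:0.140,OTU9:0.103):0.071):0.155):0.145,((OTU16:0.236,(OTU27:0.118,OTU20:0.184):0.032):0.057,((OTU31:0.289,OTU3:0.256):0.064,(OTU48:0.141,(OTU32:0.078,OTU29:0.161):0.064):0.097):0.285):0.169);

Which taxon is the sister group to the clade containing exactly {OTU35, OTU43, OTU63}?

OTU51

The clade containing exactly {OTU35, OTU43, OTU63} attaches to the tree at the node subtending (((OTU35,OTU63),OTU43),OTU51).
The other lineage descending from that same node — the sister group — is the single tip OTU51.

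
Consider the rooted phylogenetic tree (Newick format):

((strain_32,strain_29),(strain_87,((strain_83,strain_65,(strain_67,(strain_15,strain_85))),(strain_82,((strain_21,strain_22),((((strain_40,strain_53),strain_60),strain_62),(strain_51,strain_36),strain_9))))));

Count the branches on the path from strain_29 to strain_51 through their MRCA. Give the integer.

9

The MRCA of strain_29 and strain_51 is the root of the tree.
From strain_29 up to that node: 2 branches. From strain_51 up to the same node: 7 branches. Total: 2 + 7 = 9.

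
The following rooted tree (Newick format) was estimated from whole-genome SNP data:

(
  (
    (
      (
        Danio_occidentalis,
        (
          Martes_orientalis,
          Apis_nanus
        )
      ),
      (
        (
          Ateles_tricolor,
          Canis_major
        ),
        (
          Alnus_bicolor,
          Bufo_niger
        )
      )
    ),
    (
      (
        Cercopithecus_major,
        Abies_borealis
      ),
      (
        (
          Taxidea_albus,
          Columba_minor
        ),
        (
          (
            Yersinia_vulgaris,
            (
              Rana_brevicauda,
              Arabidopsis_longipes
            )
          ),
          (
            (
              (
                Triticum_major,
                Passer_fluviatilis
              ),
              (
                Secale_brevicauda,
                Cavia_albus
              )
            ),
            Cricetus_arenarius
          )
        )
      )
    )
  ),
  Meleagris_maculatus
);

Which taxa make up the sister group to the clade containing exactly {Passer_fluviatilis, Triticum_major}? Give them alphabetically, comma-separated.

The clade containing exactly {Passer_fluviatilis, Triticum_major} attaches to the tree at the node subtending ((Triticum_major,Passer_fluviatilis),(Secale_brevicauda,Cavia_albus)).
The other lineage descending from that same node — the sister group — is (Secale_brevicauda,Cavia_albus); its 2 tips in alphabetical order are the answer.

Cavia_albus, Secale_brevicauda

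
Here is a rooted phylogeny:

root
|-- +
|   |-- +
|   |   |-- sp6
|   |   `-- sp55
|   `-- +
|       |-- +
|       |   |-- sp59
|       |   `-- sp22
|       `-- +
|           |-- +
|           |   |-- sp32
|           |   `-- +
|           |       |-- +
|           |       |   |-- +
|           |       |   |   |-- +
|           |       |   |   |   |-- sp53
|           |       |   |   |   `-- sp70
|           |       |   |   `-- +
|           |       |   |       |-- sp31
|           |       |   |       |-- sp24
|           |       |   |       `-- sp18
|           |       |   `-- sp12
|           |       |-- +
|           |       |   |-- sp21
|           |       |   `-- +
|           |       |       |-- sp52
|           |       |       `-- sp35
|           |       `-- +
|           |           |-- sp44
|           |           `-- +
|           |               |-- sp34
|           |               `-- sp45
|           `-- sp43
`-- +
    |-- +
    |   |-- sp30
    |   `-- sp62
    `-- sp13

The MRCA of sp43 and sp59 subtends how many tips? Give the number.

16

The MRCA of sp43 and sp59 is the node subtending ((sp59,sp22),((sp32,((((sp53,sp70),(sp31,sp24,sp18)),sp12),(sp21,(sp52,sp35)),(sp44,(sp34,sp45)))),sp43)).
That clade contains 16 terminal taxa: sp12, sp18, sp21, sp22, sp24, sp31, sp32, sp34, sp35, sp43, sp44, sp45, sp52, sp53, sp59, sp70.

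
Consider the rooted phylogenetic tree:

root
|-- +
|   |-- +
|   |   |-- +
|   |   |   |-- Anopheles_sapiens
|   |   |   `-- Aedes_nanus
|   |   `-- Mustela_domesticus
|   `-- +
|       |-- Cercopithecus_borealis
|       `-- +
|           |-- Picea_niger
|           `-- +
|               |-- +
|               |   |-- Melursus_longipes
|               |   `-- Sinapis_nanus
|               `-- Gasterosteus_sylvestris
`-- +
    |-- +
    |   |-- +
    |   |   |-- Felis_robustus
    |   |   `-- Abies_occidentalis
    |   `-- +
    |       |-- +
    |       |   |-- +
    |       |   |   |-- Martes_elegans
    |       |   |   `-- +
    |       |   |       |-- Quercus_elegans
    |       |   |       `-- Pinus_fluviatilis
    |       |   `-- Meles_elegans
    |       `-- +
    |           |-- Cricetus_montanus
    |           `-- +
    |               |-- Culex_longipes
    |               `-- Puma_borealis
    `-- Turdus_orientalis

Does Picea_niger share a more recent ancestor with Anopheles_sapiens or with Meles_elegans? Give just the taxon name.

The MRCA of Picea_niger and Anopheles_sapiens subtends (((Anopheles_sapiens,Aedes_nanus),Mustela_domesticus),(Cercopithecus_borealis,(Picea_niger,((Melursus_longipes,Sinapis_nanus),Gasterosteus_sylvestris)))) (8 taxa).
The MRCA of Picea_niger and Meles_elegans is the root, subtending the entire tree (18 taxa).
The first is nested inside the second, so Picea_niger shares a more recent common ancestor with Anopheles_sapiens.

Anopheles_sapiens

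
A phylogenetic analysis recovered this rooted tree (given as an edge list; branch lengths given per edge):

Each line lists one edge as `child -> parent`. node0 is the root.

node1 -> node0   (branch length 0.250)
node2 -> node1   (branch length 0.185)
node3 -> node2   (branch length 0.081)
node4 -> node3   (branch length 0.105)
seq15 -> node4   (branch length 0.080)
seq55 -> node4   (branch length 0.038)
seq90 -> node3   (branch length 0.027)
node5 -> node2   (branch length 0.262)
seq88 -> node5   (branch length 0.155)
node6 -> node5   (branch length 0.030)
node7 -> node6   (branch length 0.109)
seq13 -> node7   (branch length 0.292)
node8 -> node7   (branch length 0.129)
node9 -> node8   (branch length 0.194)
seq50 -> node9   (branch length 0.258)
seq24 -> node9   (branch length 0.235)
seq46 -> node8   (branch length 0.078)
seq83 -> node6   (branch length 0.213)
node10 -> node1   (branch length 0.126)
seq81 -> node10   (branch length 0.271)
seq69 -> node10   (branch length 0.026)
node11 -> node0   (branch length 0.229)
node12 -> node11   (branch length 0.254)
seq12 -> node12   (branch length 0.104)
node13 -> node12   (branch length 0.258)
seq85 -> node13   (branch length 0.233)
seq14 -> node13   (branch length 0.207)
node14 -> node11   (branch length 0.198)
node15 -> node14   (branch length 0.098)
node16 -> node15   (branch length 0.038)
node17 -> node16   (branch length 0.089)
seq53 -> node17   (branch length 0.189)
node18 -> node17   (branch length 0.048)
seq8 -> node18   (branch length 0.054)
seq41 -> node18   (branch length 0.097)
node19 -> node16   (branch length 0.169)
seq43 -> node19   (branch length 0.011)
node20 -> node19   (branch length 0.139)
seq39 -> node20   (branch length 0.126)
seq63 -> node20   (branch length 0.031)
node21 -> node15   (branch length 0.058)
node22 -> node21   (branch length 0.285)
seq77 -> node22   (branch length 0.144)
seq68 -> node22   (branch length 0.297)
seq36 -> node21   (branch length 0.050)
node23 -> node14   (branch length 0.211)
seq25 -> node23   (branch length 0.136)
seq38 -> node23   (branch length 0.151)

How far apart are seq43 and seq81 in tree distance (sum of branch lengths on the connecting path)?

The path runs seq43 → … → MRCA → … → seq81; the MRCA is the root of the tree.
Branch lengths along that path: 0.011 + 0.169 + 0.038 + 0.098 + 0.198 + 0.229 + 0.250 + 0.126 + 0.271 = 1.390.

1.390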